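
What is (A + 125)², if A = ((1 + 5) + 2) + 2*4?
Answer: 19881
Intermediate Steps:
A = 16 (A = (6 + 2) + 8 = 8 + 8 = 16)
(A + 125)² = (16 + 125)² = 141² = 19881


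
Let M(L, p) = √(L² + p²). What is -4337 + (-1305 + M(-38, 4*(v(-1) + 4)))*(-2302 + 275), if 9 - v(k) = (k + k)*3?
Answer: 2640898 - 77026*√5 ≈ 2.4687e+6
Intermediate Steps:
v(k) = 9 - 6*k (v(k) = 9 - (k + k)*3 = 9 - 2*k*3 = 9 - 6*k)
-4337 + (-1305 + M(-38, 4*(v(-1) + 4)))*(-2302 + 275) = -4337 + (-1305 + √((-38)² + (4*((9 - 6*(-1)) + 4))²))*(-2302 + 275) = -4337 + (-1305 + √(1444 + (4*((9 + 6) + 4))²))*(-2027) = -4337 + (-1305 + √(1444 + (4*(15 + 4))²))*(-2027) = -4337 + (-1305 + √(1444 + (4*19)²))*(-2027) = -4337 + (-1305 + √(1444 + 76²))*(-2027) = -4337 + (-1305 + √(1444 + 5776))*(-2027) = -4337 + (-1305 + √7220)*(-2027) = -4337 + (-1305 + 38*√5)*(-2027) = -4337 + (2645235 - 77026*√5) = 2640898 - 77026*√5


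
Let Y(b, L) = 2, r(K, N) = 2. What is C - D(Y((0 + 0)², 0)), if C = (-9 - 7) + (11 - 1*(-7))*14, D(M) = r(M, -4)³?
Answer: 228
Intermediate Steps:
D(M) = 8 (D(M) = 2³ = 8)
C = 236 (C = -16 + (11 + 7)*14 = -16 + 18*14 = -16 + 252 = 236)
C - D(Y((0 + 0)², 0)) = 236 - 1*8 = 236 - 8 = 228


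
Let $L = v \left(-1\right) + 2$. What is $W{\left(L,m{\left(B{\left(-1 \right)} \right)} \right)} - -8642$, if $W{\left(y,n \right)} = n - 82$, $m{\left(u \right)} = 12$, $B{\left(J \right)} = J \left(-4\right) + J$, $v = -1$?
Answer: $8572$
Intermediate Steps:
$B{\left(J \right)} = - 3 J$ ($B{\left(J \right)} = - 4 J + J = - 3 J$)
$L = 3$ ($L = \left(-1\right) \left(-1\right) + 2 = 1 + 2 = 3$)
$W{\left(y,n \right)} = -82 + n$
$W{\left(L,m{\left(B{\left(-1 \right)} \right)} \right)} - -8642 = \left(-82 + 12\right) - -8642 = -70 + 8642 = 8572$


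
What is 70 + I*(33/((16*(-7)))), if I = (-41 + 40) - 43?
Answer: 2323/28 ≈ 82.964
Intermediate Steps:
I = -44 (I = -1 - 43 = -44)
70 + I*(33/((16*(-7)))) = 70 - 1452/(16*(-7)) = 70 - 1452/(-112) = 70 - 1452*(-1)/112 = 70 - 44*(-33/112) = 70 + 363/28 = 2323/28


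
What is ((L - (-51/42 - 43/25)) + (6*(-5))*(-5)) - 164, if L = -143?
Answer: -53923/350 ≈ -154.07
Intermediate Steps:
((L - (-51/42 - 43/25)) + (6*(-5))*(-5)) - 164 = ((-143 - (-51/42 - 43/25)) + (6*(-5))*(-5)) - 164 = ((-143 - (-51*1/42 - 43*1/25)) - 30*(-5)) - 164 = ((-143 - (-17/14 - 43/25)) + 150) - 164 = ((-143 - 1*(-1027/350)) + 150) - 164 = ((-143 + 1027/350) + 150) - 164 = (-49023/350 + 150) - 164 = 3477/350 - 164 = -53923/350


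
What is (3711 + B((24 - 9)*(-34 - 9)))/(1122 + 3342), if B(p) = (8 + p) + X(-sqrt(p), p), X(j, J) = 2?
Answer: 769/1116 ≈ 0.68907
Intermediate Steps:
B(p) = 10 + p (B(p) = (8 + p) + 2 = 10 + p)
(3711 + B((24 - 9)*(-34 - 9)))/(1122 + 3342) = (3711 + (10 + (24 - 9)*(-34 - 9)))/(1122 + 3342) = (3711 + (10 + 15*(-43)))/4464 = (3711 + (10 - 645))*(1/4464) = (3711 - 635)*(1/4464) = 3076*(1/4464) = 769/1116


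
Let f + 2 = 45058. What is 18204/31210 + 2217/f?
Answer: 444695997/703098880 ≈ 0.63248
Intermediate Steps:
f = 45056 (f = -2 + 45058 = 45056)
18204/31210 + 2217/f = 18204/31210 + 2217/45056 = 18204*(1/31210) + 2217*(1/45056) = 9102/15605 + 2217/45056 = 444695997/703098880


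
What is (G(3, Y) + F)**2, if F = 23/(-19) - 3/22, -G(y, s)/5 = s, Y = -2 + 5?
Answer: 46689889/174724 ≈ 267.22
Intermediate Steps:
Y = 3
G(y, s) = -5*s
F = -563/418 (F = 23*(-1/19) - 3*1/22 = -23/19 - 3/22 = -563/418 ≈ -1.3469)
(G(3, Y) + F)**2 = (-5*3 - 563/418)**2 = (-15 - 563/418)**2 = (-6833/418)**2 = 46689889/174724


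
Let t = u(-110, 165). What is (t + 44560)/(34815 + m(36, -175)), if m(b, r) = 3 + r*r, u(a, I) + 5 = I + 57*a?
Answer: 38450/65443 ≈ 0.58753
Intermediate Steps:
u(a, I) = -5 + I + 57*a (u(a, I) = -5 + (I + 57*a) = -5 + I + 57*a)
m(b, r) = 3 + r²
t = -6110 (t = -5 + 165 + 57*(-110) = -5 + 165 - 6270 = -6110)
(t + 44560)/(34815 + m(36, -175)) = (-6110 + 44560)/(34815 + (3 + (-175)²)) = 38450/(34815 + (3 + 30625)) = 38450/(34815 + 30628) = 38450/65443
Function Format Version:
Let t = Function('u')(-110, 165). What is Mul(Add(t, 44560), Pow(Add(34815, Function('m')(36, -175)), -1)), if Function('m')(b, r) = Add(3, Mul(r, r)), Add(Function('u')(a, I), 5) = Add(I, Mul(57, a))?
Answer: Rational(38450, 65443) ≈ 0.58753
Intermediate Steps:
Function('u')(a, I) = Add(-5, I, Mul(57, a)) (Function('u')(a, I) = Add(-5, Add(I, Mul(57, a))) = Add(-5, I, Mul(57, a)))
Function('m')(b, r) = Add(3, Pow(r, 2))
t = -6110 (t = Add(-5, 165, Mul(57, -110)) = Add(-5, 165, -6270) = -6110)
Mul(Add(t, 44560), Pow(Add(34815, Function('m')(36, -175)), -1)) = Mul(Add(-6110, 44560), Pow(Add(34815, Add(3, Pow(-175, 2))), -1)) = Mul(38450, Pow(Add(34815, Add(3, 30625)), -1)) = Mul(38450, Pow(Add(34815, 30628), -1)) = Mul(38450, Pow(65443, -1)) = Mul(38450, Rational(1, 65443)) = Rational(38450, 65443)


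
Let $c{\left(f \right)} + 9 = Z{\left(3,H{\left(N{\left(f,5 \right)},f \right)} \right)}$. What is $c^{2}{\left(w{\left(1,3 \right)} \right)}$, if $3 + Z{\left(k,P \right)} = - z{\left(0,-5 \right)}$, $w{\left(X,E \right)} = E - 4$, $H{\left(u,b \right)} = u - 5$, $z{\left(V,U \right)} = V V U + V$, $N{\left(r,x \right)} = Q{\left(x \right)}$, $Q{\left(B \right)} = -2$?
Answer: $144$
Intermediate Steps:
$N{\left(r,x \right)} = -2$
$z{\left(V,U \right)} = V + U V^{2}$ ($z{\left(V,U \right)} = V^{2} U + V = U V^{2} + V = V + U V^{2}$)
$H{\left(u,b \right)} = -5 + u$
$w{\left(X,E \right)} = -4 + E$
$Z{\left(k,P \right)} = -3$ ($Z{\left(k,P \right)} = -3 - 0 \left(1 - 0\right) = -3 - 0 \left(1 + 0\right) = -3 - 0 \cdot 1 = -3 - 0 = -3 + 0 = -3$)
$c{\left(f \right)} = -12$ ($c{\left(f \right)} = -9 - 3 = -12$)
$c^{2}{\left(w{\left(1,3 \right)} \right)} = \left(-12\right)^{2} = 144$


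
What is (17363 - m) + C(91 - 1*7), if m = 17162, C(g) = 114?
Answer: 315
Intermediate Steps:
(17363 - m) + C(91 - 1*7) = (17363 - 1*17162) + 114 = (17363 - 17162) + 114 = 201 + 114 = 315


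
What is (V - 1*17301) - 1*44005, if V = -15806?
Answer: -77112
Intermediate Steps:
(V - 1*17301) - 1*44005 = (-15806 - 1*17301) - 1*44005 = (-15806 - 17301) - 44005 = -33107 - 44005 = -77112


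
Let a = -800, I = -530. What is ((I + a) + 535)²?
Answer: 632025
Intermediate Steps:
((I + a) + 535)² = ((-530 - 800) + 535)² = (-1330 + 535)² = (-795)² = 632025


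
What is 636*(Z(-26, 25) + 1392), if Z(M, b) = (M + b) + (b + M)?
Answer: 884040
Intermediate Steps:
Z(M, b) = 2*M + 2*b (Z(M, b) = (M + b) + (M + b) = 2*M + 2*b)
636*(Z(-26, 25) + 1392) = 636*((2*(-26) + 2*25) + 1392) = 636*((-52 + 50) + 1392) = 636*(-2 + 1392) = 636*1390 = 884040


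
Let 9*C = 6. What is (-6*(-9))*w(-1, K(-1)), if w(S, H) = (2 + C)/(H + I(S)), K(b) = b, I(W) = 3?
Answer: 72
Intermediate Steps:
C = ⅔ (C = (⅑)*6 = ⅔ ≈ 0.66667)
w(S, H) = 8/(3*(3 + H)) (w(S, H) = (2 + ⅔)/(H + 3) = 8/(3*(3 + H)))
(-6*(-9))*w(-1, K(-1)) = (-6*(-9))*(8/(3*(3 - 1))) = 54*((8/3)/2) = 54*((8/3)*(½)) = 54*(4/3) = 72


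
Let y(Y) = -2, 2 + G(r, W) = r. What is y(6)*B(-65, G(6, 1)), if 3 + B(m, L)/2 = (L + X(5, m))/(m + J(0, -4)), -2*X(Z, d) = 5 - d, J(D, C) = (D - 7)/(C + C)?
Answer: 5164/513 ≈ 10.066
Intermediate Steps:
G(r, W) = -2 + r
J(D, C) = (-7 + D)/(2*C) (J(D, C) = (-7 + D)/((2*C)) = (-7 + D)*(1/(2*C)) = (-7 + D)/(2*C))
X(Z, d) = -5/2 + d/2 (X(Z, d) = -(5 - d)/2 = -5/2 + d/2)
B(m, L) = -6 + 2*(-5/2 + L + m/2)/(7/8 + m) (B(m, L) = -6 + 2*((L + (-5/2 + m/2))/(m + (½)*(-7 + 0)/(-4))) = -6 + 2*((-5/2 + L + m/2)/(m + (½)*(-¼)*(-7))) = -6 + 2*((-5/2 + L + m/2)/(m + 7/8)) = -6 + 2*((-5/2 + L + m/2)/(7/8 + m)) = -6 + 2*(-5/2 + L + m/2)/(7/8 + m))
y(6)*B(-65, G(6, 1)) = -4*(-41 - 20*(-65) + 8*(-2 + 6))/(7 + 8*(-65)) = -4*(-41 + 1300 + 8*4)/(7 - 520) = -4*(-41 + 1300 + 32)/(-513) = -4*(-1)*1291/513 = -2*(-2582/513) = 5164/513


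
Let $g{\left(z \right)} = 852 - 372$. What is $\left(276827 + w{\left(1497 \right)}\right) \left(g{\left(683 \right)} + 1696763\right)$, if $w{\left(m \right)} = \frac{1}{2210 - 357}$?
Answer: $\frac{870618502488976}{1853} \approx 4.6984 \cdot 10^{11}$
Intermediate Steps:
$g{\left(z \right)} = 480$ ($g{\left(z \right)} = 852 - 372 = 480$)
$w{\left(m \right)} = \frac{1}{1853}$
$\left(276827 + w{\left(1497 \right)}\right) \left(g{\left(683 \right)} + 1696763\right) = \left(276827 + \frac{1}{1853}\right) \left(480 + 1696763\right) = \frac{512960432}{1853} \cdot 1697243 = \frac{870618502488976}{1853}$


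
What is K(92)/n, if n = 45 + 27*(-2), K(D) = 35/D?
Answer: -35/828 ≈ -0.042271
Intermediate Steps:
n = -9 (n = 45 - 54 = -9)
K(92)/n = (35/92)/(-9) = (35*(1/92))*(-1/9) = (35/92)*(-1/9) = -35/828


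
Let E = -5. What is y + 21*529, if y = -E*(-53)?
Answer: 10844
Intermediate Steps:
y = -265 (y = -1*(-5)*(-53) = 5*(-53) = -265)
y + 21*529 = -265 + 21*529 = -265 + 11109 = 10844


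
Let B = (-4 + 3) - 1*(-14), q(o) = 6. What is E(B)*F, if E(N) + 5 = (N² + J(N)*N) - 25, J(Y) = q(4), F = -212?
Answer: -46004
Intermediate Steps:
J(Y) = 6
B = 13 (B = -1 + 14 = 13)
E(N) = -30 + N² + 6*N (E(N) = -5 + ((N² + 6*N) - 25) = -5 + (-25 + N² + 6*N) = -30 + N² + 6*N)
E(B)*F = (-30 + 13² + 6*13)*(-212) = (-30 + 169 + 78)*(-212) = 217*(-212) = -46004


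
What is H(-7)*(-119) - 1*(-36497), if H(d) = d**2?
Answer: 30666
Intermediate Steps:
H(-7)*(-119) - 1*(-36497) = (-7)**2*(-119) - 1*(-36497) = 49*(-119) + 36497 = -5831 + 36497 = 30666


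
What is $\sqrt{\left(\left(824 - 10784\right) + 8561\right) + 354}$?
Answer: $i \sqrt{1045} \approx 32.326 i$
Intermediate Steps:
$\sqrt{\left(\left(824 - 10784\right) + 8561\right) + 354} = \sqrt{\left(-9960 + 8561\right) + 354} = \sqrt{-1399 + 354} = \sqrt{-1045} = i \sqrt{1045}$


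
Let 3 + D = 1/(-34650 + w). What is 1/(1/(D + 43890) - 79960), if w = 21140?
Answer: -592913369/47409352971730 ≈ -1.2506e-5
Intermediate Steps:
D = -40531/13510 (D = -3 + 1/(-34650 + 21140) = -3 + 1/(-13510) = -3 - 1/13510 = -40531/13510 ≈ -3.0001)
1/(1/(D + 43890) - 79960) = 1/(1/(-40531/13510 + 43890) - 79960) = 1/(1/(592913369/13510) - 79960) = 1/(13510/592913369 - 79960) = 1/(-47409352971730/592913369) = -592913369/47409352971730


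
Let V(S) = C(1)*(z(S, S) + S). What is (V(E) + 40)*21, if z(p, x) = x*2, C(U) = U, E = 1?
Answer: 903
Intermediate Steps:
z(p, x) = 2*x
V(S) = 3*S (V(S) = 1*(2*S + S) = 1*(3*S) = 3*S)
(V(E) + 40)*21 = (3*1 + 40)*21 = (3 + 40)*21 = 43*21 = 903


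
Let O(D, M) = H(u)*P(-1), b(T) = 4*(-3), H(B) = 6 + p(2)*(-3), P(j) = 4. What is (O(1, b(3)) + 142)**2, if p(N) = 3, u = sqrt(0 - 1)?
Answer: 16900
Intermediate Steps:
u = I (u = sqrt(-1) = I ≈ 1.0*I)
H(B) = -3 (H(B) = 6 + 3*(-3) = 6 - 9 = -3)
b(T) = -12
O(D, M) = -12 (O(D, M) = -3*4 = -12)
(O(1, b(3)) + 142)**2 = (-12 + 142)**2 = 130**2 = 16900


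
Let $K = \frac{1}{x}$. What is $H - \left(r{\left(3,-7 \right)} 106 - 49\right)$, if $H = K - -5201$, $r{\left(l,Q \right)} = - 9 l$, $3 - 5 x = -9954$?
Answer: $\frac{80771189}{9957} \approx 8112.0$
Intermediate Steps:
$x = \frac{9957}{5}$ ($x = \frac{3}{5} - - \frac{9954}{5} = \frac{3}{5} + \frac{9954}{5} = \frac{9957}{5} \approx 1991.4$)
$K = \frac{5}{9957}$ ($K = \frac{1}{\frac{9957}{5}} = \frac{5}{9957} \approx 0.00050216$)
$H = \frac{51786362}{9957}$ ($H = \frac{5}{9957} - -5201 = \frac{5}{9957} + 5201 = \frac{51786362}{9957} \approx 5201.0$)
$H - \left(r{\left(3,-7 \right)} 106 - 49\right) = \frac{51786362}{9957} - \left(\left(-9\right) 3 \cdot 106 - 49\right) = \frac{51786362}{9957} - \left(\left(-27\right) 106 - 49\right) = \frac{51786362}{9957} - \left(-2862 - 49\right) = \frac{51786362}{9957} - -2911 = \frac{51786362}{9957} + 2911 = \frac{80771189}{9957}$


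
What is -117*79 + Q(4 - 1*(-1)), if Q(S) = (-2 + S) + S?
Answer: -9235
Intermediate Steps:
Q(S) = -2 + 2*S
-117*79 + Q(4 - 1*(-1)) = -117*79 + (-2 + 2*(4 - 1*(-1))) = -9243 + (-2 + 2*(4 + 1)) = -9243 + (-2 + 2*5) = -9243 + (-2 + 10) = -9243 + 8 = -9235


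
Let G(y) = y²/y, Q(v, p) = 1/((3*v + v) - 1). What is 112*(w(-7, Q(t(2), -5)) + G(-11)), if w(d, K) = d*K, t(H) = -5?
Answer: -3584/3 ≈ -1194.7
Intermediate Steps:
Q(v, p) = 1/(-1 + 4*v) (Q(v, p) = 1/(4*v - 1) = 1/(-1 + 4*v))
G(y) = y
w(d, K) = K*d
112*(w(-7, Q(t(2), -5)) + G(-11)) = 112*(-7/(-1 + 4*(-5)) - 11) = 112*(-7/(-1 - 20) - 11) = 112*(-7/(-21) - 11) = 112*(-1/21*(-7) - 11) = 112*(⅓ - 11) = 112*(-32/3) = -3584/3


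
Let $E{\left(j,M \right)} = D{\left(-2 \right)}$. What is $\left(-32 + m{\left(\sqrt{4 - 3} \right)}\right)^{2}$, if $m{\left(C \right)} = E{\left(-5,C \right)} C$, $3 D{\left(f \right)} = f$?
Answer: $\frac{9604}{9} \approx 1067.1$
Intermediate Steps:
$D{\left(f \right)} = \frac{f}{3}$
$E{\left(j,M \right)} = - \frac{2}{3}$ ($E{\left(j,M \right)} = \frac{1}{3} \left(-2\right) = - \frac{2}{3}$)
$m{\left(C \right)} = - \frac{2 C}{3}$
$\left(-32 + m{\left(\sqrt{4 - 3} \right)}\right)^{2} = \left(-32 - \frac{2 \sqrt{4 - 3}}{3}\right)^{2} = \left(-32 - \frac{2 \sqrt{1}}{3}\right)^{2} = \left(-32 - \frac{2}{3}\right)^{2} = \left(- \frac{98}{3}\right)^{2} = \frac{9604}{9}$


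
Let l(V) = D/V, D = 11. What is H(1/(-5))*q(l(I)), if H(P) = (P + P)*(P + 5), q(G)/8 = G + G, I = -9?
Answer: 2816/75 ≈ 37.547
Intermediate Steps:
l(V) = 11/V
q(G) = 16*G (q(G) = 8*(G + G) = 8*(2*G) = 16*G)
H(P) = 2*P*(5 + P) (H(P) = (2*P)*(5 + P) = 2*P*(5 + P))
H(1/(-5))*q(l(I)) = (2*(5 + 1/(-5))/(-5))*(16*(11/(-9))) = (2*(-⅕)*(5 - ⅕))*(16*(11*(-⅑))) = (2*(-⅕)*(24/5))*(16*(-11/9)) = -48/25*(-176/9) = 2816/75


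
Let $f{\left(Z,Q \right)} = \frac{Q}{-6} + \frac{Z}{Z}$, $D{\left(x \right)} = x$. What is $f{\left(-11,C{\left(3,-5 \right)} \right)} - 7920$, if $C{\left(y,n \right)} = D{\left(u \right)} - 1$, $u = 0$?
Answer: $- \frac{47513}{6} \approx -7918.8$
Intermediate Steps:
$C{\left(y,n \right)} = -1$ ($C{\left(y,n \right)} = 0 - 1 = -1$)
$f{\left(Z,Q \right)} = 1 - \frac{Q}{6}$ ($f{\left(Z,Q \right)} = Q \left(- \frac{1}{6}\right) + 1 = - \frac{Q}{6} + 1 = 1 - \frac{Q}{6}$)
$f{\left(-11,C{\left(3,-5 \right)} \right)} - 7920 = \left(1 - - \frac{1}{6}\right) - 7920 = \left(1 + \frac{1}{6}\right) - 7920 = \frac{7}{6} - 7920 = - \frac{47513}{6}$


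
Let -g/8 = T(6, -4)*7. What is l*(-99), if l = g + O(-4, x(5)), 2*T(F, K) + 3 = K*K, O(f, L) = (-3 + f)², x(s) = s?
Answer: 31185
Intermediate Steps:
T(F, K) = -3/2 + K²/2 (T(F, K) = -3/2 + (K*K)/2 = -3/2 + K²/2)
g = -364 (g = -8*(-3/2 + (½)*(-4)²)*7 = -8*(-3/2 + (½)*16)*7 = -8*(-3/2 + 8)*7 = -52*7 = -8*91/2 = -364)
l = -315 (l = -364 + (-3 - 4)² = -364 + (-7)² = -364 + 49 = -315)
l*(-99) = -315*(-99) = 31185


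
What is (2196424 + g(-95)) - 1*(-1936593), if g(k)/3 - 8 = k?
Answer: 4132756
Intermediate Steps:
g(k) = 24 + 3*k
(2196424 + g(-95)) - 1*(-1936593) = (2196424 + (24 + 3*(-95))) - 1*(-1936593) = (2196424 + (24 - 285)) + 1936593 = (2196424 - 261) + 1936593 = 2196163 + 1936593 = 4132756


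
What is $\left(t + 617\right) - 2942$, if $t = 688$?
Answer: $-1637$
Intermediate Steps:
$\left(t + 617\right) - 2942 = \left(688 + 617\right) - 2942 = 1305 - 2942 = -1637$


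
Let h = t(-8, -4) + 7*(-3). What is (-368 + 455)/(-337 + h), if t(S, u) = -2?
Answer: -29/120 ≈ -0.24167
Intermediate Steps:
h = -23 (h = -2 + 7*(-3) = -2 - 21 = -23)
(-368 + 455)/(-337 + h) = (-368 + 455)/(-337 - 23) = 87/(-360) = 87*(-1/360) = -29/120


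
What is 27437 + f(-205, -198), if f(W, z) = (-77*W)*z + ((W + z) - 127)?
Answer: -3098523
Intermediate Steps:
f(W, z) = -127 + W + z - 77*W*z (f(W, z) = -77*W*z + (-127 + W + z) = -127 + W + z - 77*W*z)
27437 + f(-205, -198) = 27437 + (-127 - 205 - 198 - 77*(-205)*(-198)) = 27437 + (-127 - 205 - 198 - 3125430) = 27437 - 3125960 = -3098523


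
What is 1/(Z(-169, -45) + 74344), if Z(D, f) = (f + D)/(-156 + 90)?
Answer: 33/2453459 ≈ 1.3450e-5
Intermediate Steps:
Z(D, f) = -D/66 - f/66 (Z(D, f) = (D + f)/(-66) = (D + f)*(-1/66) = -D/66 - f/66)
1/(Z(-169, -45) + 74344) = 1/((-1/66*(-169) - 1/66*(-45)) + 74344) = 1/((169/66 + 15/22) + 74344) = 1/(107/33 + 74344) = 1/(2453459/33) = 33/2453459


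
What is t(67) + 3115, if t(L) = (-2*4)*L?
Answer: 2579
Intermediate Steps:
t(L) = -8*L
t(67) + 3115 = -8*67 + 3115 = -536 + 3115 = 2579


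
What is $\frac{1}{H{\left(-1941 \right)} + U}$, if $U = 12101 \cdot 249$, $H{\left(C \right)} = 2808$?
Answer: $\frac{1}{3015957} \approx 3.3157 \cdot 10^{-7}$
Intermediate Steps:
$U = 3013149$
$\frac{1}{H{\left(-1941 \right)} + U} = \frac{1}{2808 + 3013149} = \frac{1}{3015957}$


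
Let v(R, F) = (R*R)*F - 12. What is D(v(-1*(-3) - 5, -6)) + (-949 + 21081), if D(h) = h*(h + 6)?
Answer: 21212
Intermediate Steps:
v(R, F) = -12 + F*R**2 (v(R, F) = R**2*F - 12 = F*R**2 - 12 = -12 + F*R**2)
D(h) = h*(6 + h)
D(v(-1*(-3) - 5, -6)) + (-949 + 21081) = (-12 - 6*(-1*(-3) - 5)**2)*(6 + (-12 - 6*(-1*(-3) - 5)**2)) + (-949 + 21081) = (-12 - 6*(3 - 5)**2)*(6 + (-12 - 6*(3 - 5)**2)) + 20132 = (-12 - 6*(-2)**2)*(6 + (-12 - 6*(-2)**2)) + 20132 = (-12 - 6*4)*(6 + (-12 - 6*4)) + 20132 = (-12 - 24)*(6 + (-12 - 24)) + 20132 = -36*(6 - 36) + 20132 = -36*(-30) + 20132 = 1080 + 20132 = 21212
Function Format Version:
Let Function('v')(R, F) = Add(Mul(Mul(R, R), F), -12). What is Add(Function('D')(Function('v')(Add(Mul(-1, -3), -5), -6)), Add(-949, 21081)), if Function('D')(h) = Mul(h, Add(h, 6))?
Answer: 21212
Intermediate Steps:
Function('v')(R, F) = Add(-12, Mul(F, Pow(R, 2))) (Function('v')(R, F) = Add(Mul(Pow(R, 2), F), -12) = Add(Mul(F, Pow(R, 2)), -12) = Add(-12, Mul(F, Pow(R, 2))))
Function('D')(h) = Mul(h, Add(6, h))
Add(Function('D')(Function('v')(Add(Mul(-1, -3), -5), -6)), Add(-949, 21081)) = Add(Mul(Add(-12, Mul(-6, Pow(Add(Mul(-1, -3), -5), 2))), Add(6, Add(-12, Mul(-6, Pow(Add(Mul(-1, -3), -5), 2))))), Add(-949, 21081)) = Add(Mul(Add(-12, Mul(-6, Pow(Add(3, -5), 2))), Add(6, Add(-12, Mul(-6, Pow(Add(3, -5), 2))))), 20132) = Add(Mul(Add(-12, Mul(-6, Pow(-2, 2))), Add(6, Add(-12, Mul(-6, Pow(-2, 2))))), 20132) = Add(Mul(Add(-12, Mul(-6, 4)), Add(6, Add(-12, Mul(-6, 4)))), 20132) = Add(Mul(Add(-12, -24), Add(6, Add(-12, -24))), 20132) = Add(Mul(-36, Add(6, -36)), 20132) = Add(Mul(-36, -30), 20132) = Add(1080, 20132) = 21212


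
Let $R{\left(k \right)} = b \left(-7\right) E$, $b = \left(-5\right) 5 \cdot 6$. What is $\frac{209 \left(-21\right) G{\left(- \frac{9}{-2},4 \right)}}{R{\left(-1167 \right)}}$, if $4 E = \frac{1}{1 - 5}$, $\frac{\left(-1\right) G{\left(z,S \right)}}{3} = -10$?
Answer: $\frac{10032}{5} \approx 2006.4$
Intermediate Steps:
$G{\left(z,S \right)} = 30$ ($G{\left(z,S \right)} = \left(-3\right) \left(-10\right) = 30$)
$b = -150$ ($b = \left(-25\right) 6 = -150$)
$E = - \frac{1}{16}$ ($E = \frac{1}{4 \left(1 - 5\right)} = \frac{1}{4 \left(-4\right)} = \frac{1}{4} \left(- \frac{1}{4}\right) = - \frac{1}{16} \approx -0.0625$)
$R{\left(k \right)} = - \frac{525}{8}$ ($R{\left(k \right)} = \left(-150\right) \left(-7\right) \left(- \frac{1}{16}\right) = 1050 \left(- \frac{1}{16}\right) = - \frac{525}{8}$)
$\frac{209 \left(-21\right) G{\left(- \frac{9}{-2},4 \right)}}{R{\left(-1167 \right)}} = \frac{209 \left(-21\right) 30}{- \frac{525}{8}} = \left(-4389\right) 30 \left(- \frac{8}{525}\right) = \left(-131670\right) \left(- \frac{8}{525}\right) = \frac{10032}{5}$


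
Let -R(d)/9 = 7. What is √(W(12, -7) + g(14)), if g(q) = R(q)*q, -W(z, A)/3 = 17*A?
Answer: 5*I*√21 ≈ 22.913*I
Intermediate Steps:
R(d) = -63 (R(d) = -9*7 = -63)
W(z, A) = -51*A
g(q) = -63*q
√(W(12, -7) + g(14)) = √(-51*(-7) - 63*14) = √(357 - 882) = √(-525) = 5*I*√21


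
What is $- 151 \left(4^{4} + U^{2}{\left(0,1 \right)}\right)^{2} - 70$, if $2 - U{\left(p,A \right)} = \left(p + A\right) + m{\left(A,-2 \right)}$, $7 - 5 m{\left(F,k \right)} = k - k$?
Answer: $- \frac{6192737366}{625} \approx -9.9084 \cdot 10^{6}$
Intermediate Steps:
$m{\left(F,k \right)} = \frac{7}{5}$ ($m{\left(F,k \right)} = \frac{7}{5} - \frac{k - k}{5} = \frac{7}{5} - 0 = \frac{7}{5} + 0 = \frac{7}{5}$)
$U{\left(p,A \right)} = \frac{3}{5} - A - p$ ($U{\left(p,A \right)} = 2 - \left(\left(p + A\right) + \frac{7}{5}\right) = 2 - \left(\left(A + p\right) + \frac{7}{5}\right) = 2 - \left(\frac{7}{5} + A + p\right) = \frac{3}{5} - A - p$)
$- 151 \left(4^{4} + U^{2}{\left(0,1 \right)}\right)^{2} - 70 = - 151 \left(4^{4} + \left(\frac{3}{5} - 1 - 0\right)^{2}\right)^{2} - 70 = - 151 \left(256 + \left(\frac{3}{5} - 1 + 0\right)^{2}\right)^{2} - 70 = - 151 \left(256 + \left(- \frac{2}{5}\right)^{2}\right)^{2} - 70 = - 151 \left(256 + \frac{4}{25}\right)^{2} - 70 = - 151 \left(\frac{6404}{25}\right)^{2} - 70 = \left(-151\right) \frac{41011216}{625} - 70 = - \frac{6192693616}{625} - 70 = - \frac{6192737366}{625}$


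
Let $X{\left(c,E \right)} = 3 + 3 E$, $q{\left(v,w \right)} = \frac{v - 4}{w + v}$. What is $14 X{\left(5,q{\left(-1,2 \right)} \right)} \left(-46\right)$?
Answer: $7728$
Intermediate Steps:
$q{\left(v,w \right)} = \frac{-4 + v}{v + w}$
$14 X{\left(5,q{\left(-1,2 \right)} \right)} \left(-46\right) = 14 \left(3 + 3 \frac{-4 - 1}{-1 + 2}\right) \left(-46\right) = 14 \left(3 + 3 \cdot 1^{-1} \left(-5\right)\right) \left(-46\right) = 14 \left(3 + 3 \cdot 1 \left(-5\right)\right) \left(-46\right) = 14 \left(3 + 3 \left(-5\right)\right) \left(-46\right) = 14 \left(3 - 15\right) \left(-46\right) = 14 \left(-12\right) \left(-46\right) = \left(-168\right) \left(-46\right) = 7728$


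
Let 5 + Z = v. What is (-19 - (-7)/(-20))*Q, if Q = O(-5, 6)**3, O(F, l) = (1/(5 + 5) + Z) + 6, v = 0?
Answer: -515097/20000 ≈ -25.755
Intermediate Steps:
Z = -5 (Z = -5 + 0 = -5)
O(F, l) = 11/10 (O(F, l) = (1/(5 + 5) - 5) + 6 = (1/10 - 5) + 6 = -49/10 + 6 = 11/10)
Q = 1331/1000 (Q = (11/10)**3 = 1331/1000 ≈ 1.3310)
(-19 - (-7)/(-20))*Q = (-19 - (-7)/(-20))*(1331/1000) = (-19 - (-7)*(-1)/20)*(1331/1000) = (-19 - 1*7/20)*(1331/1000) = (-19 - 7/20)*(1331/1000) = -387/20*1331/1000 = -515097/20000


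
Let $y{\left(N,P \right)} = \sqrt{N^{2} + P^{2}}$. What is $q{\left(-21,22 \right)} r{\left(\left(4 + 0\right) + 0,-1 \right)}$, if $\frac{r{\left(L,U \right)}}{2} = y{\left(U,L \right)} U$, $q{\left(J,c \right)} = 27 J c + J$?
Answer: $24990 \sqrt{17} \approx 1.0304 \cdot 10^{5}$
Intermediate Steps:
$q{\left(J,c \right)} = J + 27 J c$ ($q{\left(J,c \right)} = 27 J c + J = J + 27 J c$)
$r{\left(L,U \right)} = 2 U \sqrt{L^{2} + U^{2}}$ ($r{\left(L,U \right)} = 2 \sqrt{U^{2} + L^{2}} U = 2 \sqrt{L^{2} + U^{2}} U = 2 U \sqrt{L^{2} + U^{2}}$)
$q{\left(-21,22 \right)} r{\left(\left(4 + 0\right) + 0,-1 \right)} = - 21 \left(1 + 27 \cdot 22\right) 2 \left(-1\right) \sqrt{\left(\left(4 + 0\right) + 0\right)^{2} + \left(-1\right)^{2}} = - 21 \left(1 + 594\right) 2 \left(-1\right) \sqrt{\left(4 + 0\right)^{2} + 1} = \left(-21\right) 595 \cdot 2 \left(-1\right) \sqrt{4^{2} + 1} = - 12495 \cdot 2 \left(-1\right) \sqrt{16 + 1} = - 12495 \cdot 2 \left(-1\right) \sqrt{17} = - 12495 \left(- 2 \sqrt{17}\right) = 24990 \sqrt{17}$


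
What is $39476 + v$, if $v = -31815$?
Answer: $7661$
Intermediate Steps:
$39476 + v = 39476 - 31815 = 7661$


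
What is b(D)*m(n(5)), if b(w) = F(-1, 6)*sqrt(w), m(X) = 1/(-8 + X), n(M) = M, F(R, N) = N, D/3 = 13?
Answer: -2*sqrt(39) ≈ -12.490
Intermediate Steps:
D = 39 (D = 3*13 = 39)
b(w) = 6*sqrt(w)
b(D)*m(n(5)) = (6*sqrt(39))/(-8 + 5) = (6*sqrt(39))/(-3) = (6*sqrt(39))*(-1/3) = -2*sqrt(39)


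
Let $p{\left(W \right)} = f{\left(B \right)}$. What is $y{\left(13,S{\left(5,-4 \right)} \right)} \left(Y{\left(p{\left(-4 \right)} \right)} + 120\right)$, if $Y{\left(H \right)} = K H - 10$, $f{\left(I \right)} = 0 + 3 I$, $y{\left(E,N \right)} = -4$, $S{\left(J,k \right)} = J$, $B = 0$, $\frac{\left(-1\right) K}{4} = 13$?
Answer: $-440$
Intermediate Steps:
$K = -52$ ($K = \left(-4\right) 13 = -52$)
$f{\left(I \right)} = 3 I$
$p{\left(W \right)} = 0$ ($p{\left(W \right)} = 3 \cdot 0 = 0$)
$Y{\left(H \right)} = -10 - 52 H$ ($Y{\left(H \right)} = - 52 H - 10 = -10 - 52 H$)
$y{\left(13,S{\left(5,-4 \right)} \right)} \left(Y{\left(p{\left(-4 \right)} \right)} + 120\right) = - 4 \left(\left(-10 - 0\right) + 120\right) = - 4 \left(\left(-10 + 0\right) + 120\right) = - 4 \left(-10 + 120\right) = \left(-4\right) 110 = -440$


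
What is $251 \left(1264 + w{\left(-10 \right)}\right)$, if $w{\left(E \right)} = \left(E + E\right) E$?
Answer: $367464$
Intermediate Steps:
$w{\left(E \right)} = 2 E^{2}$ ($w{\left(E \right)} = 2 E E = 2 E^{2}$)
$251 \left(1264 + w{\left(-10 \right)}\right) = 251 \left(1264 + 2 \left(-10\right)^{2}\right) = 251 \left(1264 + 2 \cdot 100\right) = 251 \left(1264 + 200\right) = 251 \cdot 1464 = 367464$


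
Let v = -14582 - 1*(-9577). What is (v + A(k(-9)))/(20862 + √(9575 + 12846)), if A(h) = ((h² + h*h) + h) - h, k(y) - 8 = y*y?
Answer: 226081494/435200623 - 10837*√22421/435200623 ≈ 0.51576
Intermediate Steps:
k(y) = 8 + y² (k(y) = 8 + y*y = 8 + y²)
A(h) = 2*h² (A(h) = ((h² + h²) + h) - h = (2*h² + h) - h = (h + 2*h²) - h = 2*h²)
v = -5005 (v = -14582 + 9577 = -5005)
(v + A(k(-9)))/(20862 + √(9575 + 12846)) = (-5005 + 2*(8 + (-9)²)²)/(20862 + √(9575 + 12846)) = (-5005 + 2*(8 + 81)²)/(20862 + √22421) = (-5005 + 2*89²)/(20862 + √22421) = (-5005 + 2*7921)/(20862 + √22421) = (-5005 + 15842)/(20862 + √22421) = 10837/(20862 + √22421)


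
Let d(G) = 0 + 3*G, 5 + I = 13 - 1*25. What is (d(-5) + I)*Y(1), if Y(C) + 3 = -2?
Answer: 160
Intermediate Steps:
I = -17 (I = -5 + (13 - 1*25) = -5 + (13 - 25) = -5 - 12 = -17)
Y(C) = -5 (Y(C) = -3 - 2 = -5)
d(G) = 3*G
(d(-5) + I)*Y(1) = (3*(-5) - 17)*(-5) = (-15 - 17)*(-5) = -32*(-5) = 160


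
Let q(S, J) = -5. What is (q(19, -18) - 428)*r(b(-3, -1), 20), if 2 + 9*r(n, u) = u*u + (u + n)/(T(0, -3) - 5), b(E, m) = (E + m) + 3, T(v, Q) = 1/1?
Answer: -681109/36 ≈ -18920.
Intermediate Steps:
T(v, Q) = 1
b(E, m) = 3 + E + m
r(n, u) = -2/9 - n/36 - u/36 + u²/9 (r(n, u) = -2/9 + (u*u + (u + n)/(1 - 5))/9 = -2/9 + (u² + (n + u)/(-4))/9 = -2/9 + (u² + (n + u)*(-¼))/9 = -2/9 + (u² + (-n/4 - u/4))/9 = -2/9 + (u² - n/4 - u/4)/9 = -2/9 + (-n/36 - u/36 + u²/9) = -2/9 - n/36 - u/36 + u²/9)
(q(19, -18) - 428)*r(b(-3, -1), 20) = (-5 - 428)*(-2/9 - (3 - 3 - 1)/36 - 1/36*20 + (⅑)*20²) = -433*(-2/9 - 1/36*(-1) - 5/9 + (⅑)*400) = -433*(-2/9 + 1/36 - 5/9 + 400/9) = -433*1573/36 = -681109/36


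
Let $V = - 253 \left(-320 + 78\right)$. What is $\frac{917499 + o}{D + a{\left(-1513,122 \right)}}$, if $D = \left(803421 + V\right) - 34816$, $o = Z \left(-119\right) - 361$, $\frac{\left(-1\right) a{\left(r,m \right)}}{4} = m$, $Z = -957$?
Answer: $\frac{1031021}{829343} \approx 1.2432$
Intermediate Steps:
$V = 61226$ ($V = \left(-253\right) \left(-242\right) = 61226$)
$a{\left(r,m \right)} = - 4 m$
$o = 113522$ ($o = \left(-957\right) \left(-119\right) - 361 = 113883 - 361 = 113522$)
$D = 829831$ ($D = \left(803421 + 61226\right) - 34816 = 864647 - 34816 = 829831$)
$\frac{917499 + o}{D + a{\left(-1513,122 \right)}} = \frac{917499 + 113522}{829831 - 488} = \frac{1031021}{829831 - 488} = \frac{1031021}{829343}$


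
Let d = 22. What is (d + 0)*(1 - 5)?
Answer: -88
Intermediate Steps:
(d + 0)*(1 - 5) = (22 + 0)*(1 - 5) = 22*(-4) = -88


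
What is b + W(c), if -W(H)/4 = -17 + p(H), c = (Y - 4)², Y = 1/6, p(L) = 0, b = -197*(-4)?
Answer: 856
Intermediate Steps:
b = 788
Y = ⅙ ≈ 0.16667
c = 529/36 (c = (⅙ - 4)² = (-23/6)² = 529/36 ≈ 14.694)
W(H) = 68 (W(H) = -4*(-17 + 0) = -4*(-17) = 68)
b + W(c) = 788 + 68 = 856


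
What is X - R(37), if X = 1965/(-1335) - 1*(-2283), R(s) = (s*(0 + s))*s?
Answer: -4305061/89 ≈ -48372.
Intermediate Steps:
R(s) = s**3 (R(s) = (s*s)*s = s**2*s = s**3)
X = 203056/89 (X = 1965*(-1/1335) + 2283 = -131/89 + 2283 = 203056/89 ≈ 2281.5)
X - R(37) = 203056/89 - 1*37**3 = 203056/89 - 1*50653 = 203056/89 - 50653 = -4305061/89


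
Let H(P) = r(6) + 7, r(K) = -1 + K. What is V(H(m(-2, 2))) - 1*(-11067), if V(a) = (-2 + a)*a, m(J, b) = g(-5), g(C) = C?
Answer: 11187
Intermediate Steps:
m(J, b) = -5
H(P) = 12 (H(P) = (-1 + 6) + 7 = 5 + 7 = 12)
V(a) = a*(-2 + a)
V(H(m(-2, 2))) - 1*(-11067) = 12*(-2 + 12) - 1*(-11067) = 12*10 + 11067 = 120 + 11067 = 11187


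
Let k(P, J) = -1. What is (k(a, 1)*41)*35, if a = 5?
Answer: -1435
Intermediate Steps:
(k(a, 1)*41)*35 = -1*41*35 = -41*35 = -1435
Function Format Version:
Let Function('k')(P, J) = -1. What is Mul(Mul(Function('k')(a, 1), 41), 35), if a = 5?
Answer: -1435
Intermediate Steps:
Mul(Mul(Function('k')(a, 1), 41), 35) = Mul(Mul(-1, 41), 35) = Mul(-41, 35) = -1435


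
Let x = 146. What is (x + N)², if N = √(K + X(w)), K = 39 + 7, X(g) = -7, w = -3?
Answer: (146 + √39)² ≈ 23179.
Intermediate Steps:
K = 46
N = √39 (N = √(46 - 7) = √39 ≈ 6.2450)
(x + N)² = (146 + √39)²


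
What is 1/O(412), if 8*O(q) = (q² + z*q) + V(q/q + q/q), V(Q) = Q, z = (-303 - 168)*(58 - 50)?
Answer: -4/691335 ≈ -5.7859e-6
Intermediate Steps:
z = -3768 (z = -471*8 = -3768)
O(q) = ¼ - 471*q + q²/8 (O(q) = ((q² - 3768*q) + (q/q + q/q))/8 = ((q² - 3768*q) + (1 + 1))/8 = ((q² - 3768*q) + 2)/8 = (2 + q² - 3768*q)/8 = ¼ - 471*q + q²/8)
1/O(412) = 1/(¼ - 471*412 + (⅛)*412²) = 1/(¼ - 194052 + (⅛)*169744) = 1/(¼ - 194052 + 21218) = 1/(-691335/4) = -4/691335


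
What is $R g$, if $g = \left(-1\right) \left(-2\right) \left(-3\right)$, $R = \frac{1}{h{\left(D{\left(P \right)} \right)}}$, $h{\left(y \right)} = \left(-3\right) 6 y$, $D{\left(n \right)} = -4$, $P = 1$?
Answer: $- \frac{1}{12} \approx -0.083333$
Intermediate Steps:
$h{\left(y \right)} = - 18 y$
$R = \frac{1}{72}$ ($R = \frac{1}{\left(-18\right) \left(-4\right)} = \frac{1}{72} \approx 0.013889$)
$g = -6$ ($g = 2 \left(-3\right) = -6$)
$R g = \frac{1}{72} \left(-6\right) = - \frac{1}{12}$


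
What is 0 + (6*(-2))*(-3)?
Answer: 36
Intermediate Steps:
0 + (6*(-2))*(-3) = 0 - 12*(-3) = 0 + 36 = 36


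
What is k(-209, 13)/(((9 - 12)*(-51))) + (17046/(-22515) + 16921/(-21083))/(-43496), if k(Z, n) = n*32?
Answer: 2863066816803223/1052989052798520 ≈ 2.7190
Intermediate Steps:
k(Z, n) = 32*n
k(-209, 13)/(((9 - 12)*(-51))) + (17046/(-22515) + 16921/(-21083))/(-43496) = (32*13)/(((9 - 12)*(-51))) + (17046/(-22515) + 16921/(-21083))/(-43496) = 416/((-3*(-51))) + (17046*(-1/22515) + 16921*(-1/21083))*(-1/43496) = 416/153 + (-5682/7505 - 16921/21083)*(-1/43496) = 416*(1/153) - 246785711/158227915*(-1/43496) = 416/153 + 246785711/6882281390840 = 2863066816803223/1052989052798520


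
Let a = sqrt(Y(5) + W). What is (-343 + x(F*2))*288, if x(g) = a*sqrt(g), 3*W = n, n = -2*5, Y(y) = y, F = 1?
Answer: -98784 + 96*sqrt(30) ≈ -98258.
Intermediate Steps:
n = -10
W = -10/3 (W = (1/3)*(-10) = -10/3 ≈ -3.3333)
a = sqrt(15)/3 (a = sqrt(5 - 10/3) = sqrt(5/3) = sqrt(15)/3 ≈ 1.2910)
x(g) = sqrt(15)*sqrt(g)/3 (x(g) = (sqrt(15)/3)*sqrt(g) = sqrt(15)*sqrt(g)/3)
(-343 + x(F*2))*288 = (-343 + sqrt(15)*sqrt(1*2)/3)*288 = (-343 + sqrt(15)*sqrt(2)/3)*288 = (-343 + sqrt(30)/3)*288 = -98784 + 96*sqrt(30)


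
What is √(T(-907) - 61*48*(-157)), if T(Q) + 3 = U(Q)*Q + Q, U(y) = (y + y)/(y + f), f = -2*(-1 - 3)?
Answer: 2*√92328045271/899 ≈ 675.99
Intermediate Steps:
f = 8 (f = -2*(-4) = 8)
U(y) = 2*y/(8 + y) (U(y) = (y + y)/(y + 8) = (2*y)/(8 + y) = 2*y/(8 + y))
T(Q) = -3 + Q + 2*Q²/(8 + Q) (T(Q) = -3 + ((2*Q/(8 + Q))*Q + Q) = -3 + (2*Q²/(8 + Q) + Q) = -3 + (Q + 2*Q²/(8 + Q)) = -3 + Q + 2*Q²/(8 + Q))
√(T(-907) - 61*48*(-157)) = √((-24 + 3*(-907)² + 5*(-907))/(8 - 907) - 61*48*(-157)) = √((-24 + 3*822649 - 4535)/(-899) - 2928*(-157)) = √(-(-24 + 2467947 - 4535)/899 + 459696) = √(-1/899*2463388 + 459696) = √(-2463388/899 + 459696) = √(410803316/899) = 2*√92328045271/899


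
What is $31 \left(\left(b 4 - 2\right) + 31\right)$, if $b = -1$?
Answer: $775$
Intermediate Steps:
$31 \left(\left(b 4 - 2\right) + 31\right) = 31 \left(\left(\left(-1\right) 4 - 2\right) + 31\right) = 31 \left(\left(-4 - 2\right) + 31\right) = 31 \left(-6 + 31\right) = 31 \cdot 25 = 775$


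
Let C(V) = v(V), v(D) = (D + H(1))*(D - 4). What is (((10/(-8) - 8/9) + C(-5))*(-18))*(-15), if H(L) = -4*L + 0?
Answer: 42585/2 ≈ 21293.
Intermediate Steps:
H(L) = -4*L
v(D) = (-4 + D)**2 (v(D) = (D - 4*1)*(D - 4) = (D - 4)*(-4 + D) = (-4 + D)*(-4 + D) = (-4 + D)**2)
C(V) = 16 + V**2 - 8*V
(((10/(-8) - 8/9) + C(-5))*(-18))*(-15) = (((10/(-8) - 8/9) + (16 + (-5)**2 - 8*(-5)))*(-18))*(-15) = (((10*(-1/8) - 8*1/9) + (16 + 25 + 40))*(-18))*(-15) = (((-5/4 - 8/9) + 81)*(-18))*(-15) = ((-77/36 + 81)*(-18))*(-15) = ((2839/36)*(-18))*(-15) = -2839/2*(-15) = 42585/2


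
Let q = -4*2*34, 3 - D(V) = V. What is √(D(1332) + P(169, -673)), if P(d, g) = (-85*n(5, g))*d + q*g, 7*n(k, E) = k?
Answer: 2*√2100462/7 ≈ 414.08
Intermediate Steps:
D(V) = 3 - V
n(k, E) = k/7
q = -272 (q = -8*34 = -272)
P(d, g) = -272*g - 425*d/7 (P(d, g) = (-85*5/7)*d - 272*g = -425*d/7 - 272*g = -272*g - 425*d/7)
√(D(1332) + P(169, -673)) = √((3 - 1*1332) + (-272*(-673) - 425/7*169)) = √((3 - 1332) + (183056 - 71825/7)) = √(-1329 + 1209567/7) = √(1200264/7) = 2*√2100462/7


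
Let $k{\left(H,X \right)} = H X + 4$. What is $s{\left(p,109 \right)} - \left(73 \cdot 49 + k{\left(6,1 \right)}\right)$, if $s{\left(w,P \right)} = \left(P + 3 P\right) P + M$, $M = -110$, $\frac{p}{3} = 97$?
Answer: $43827$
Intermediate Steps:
$p = 291$ ($p = 3 \cdot 97 = 291$)
$k{\left(H,X \right)} = 4 + H X$
$s{\left(w,P \right)} = -110 + 4 P^{2}$ ($s{\left(w,P \right)} = \left(P + 3 P\right) P - 110 = 4 P P - 110 = 4 P^{2} - 110 = -110 + 4 P^{2}$)
$s{\left(p,109 \right)} - \left(73 \cdot 49 + k{\left(6,1 \right)}\right) = \left(-110 + 4 \cdot 109^{2}\right) - \left(73 \cdot 49 + \left(4 + 6 \cdot 1\right)\right) = \left(-110 + 4 \cdot 11881\right) - \left(3577 + \left(4 + 6\right)\right) = \left(-110 + 47524\right) - \left(3577 + 10\right) = 47414 - 3587 = 43827$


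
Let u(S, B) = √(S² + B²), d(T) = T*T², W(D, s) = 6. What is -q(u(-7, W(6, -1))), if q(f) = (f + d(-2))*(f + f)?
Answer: -170 + 16*√85 ≈ -22.487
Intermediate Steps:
d(T) = T³
u(S, B) = √(B² + S²)
q(f) = 2*f*(-8 + f) (q(f) = (f + (-2)³)*(f + f) = (f - 8)*(2*f) = (-8 + f)*(2*f) = 2*f*(-8 + f))
-q(u(-7, W(6, -1))) = -2*√(6² + (-7)²)*(-8 + √(6² + (-7)²)) = -2*√(36 + 49)*(-8 + √(36 + 49)) = -2*√85*(-8 + √85)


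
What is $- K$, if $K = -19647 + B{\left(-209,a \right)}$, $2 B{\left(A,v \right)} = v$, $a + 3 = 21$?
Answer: $19638$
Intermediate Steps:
$a = 18$ ($a = -3 + 21 = 18$)
$B{\left(A,v \right)} = \frac{v}{2}$
$K = -19638$ ($K = -19647 + \frac{1}{2} \cdot 18 = -19647 + 9 = -19638$)
$- K = \left(-1\right) \left(-19638\right) = 19638$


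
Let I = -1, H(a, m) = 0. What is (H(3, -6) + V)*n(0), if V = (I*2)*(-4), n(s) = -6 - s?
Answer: -48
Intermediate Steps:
V = 8 (V = -1*2*(-4) = -2*(-4) = 8)
(H(3, -6) + V)*n(0) = (0 + 8)*(-6 - 1*0) = 8*(-6 + 0) = 8*(-6) = -48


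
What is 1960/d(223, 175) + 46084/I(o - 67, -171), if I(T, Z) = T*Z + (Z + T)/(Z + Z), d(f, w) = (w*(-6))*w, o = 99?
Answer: -1183551628/140346375 ≈ -8.4331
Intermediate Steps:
d(f, w) = -6*w**2 (d(f, w) = (-6*w)*w = -6*w**2)
I(T, Z) = T*Z + (T + Z)/(2*Z) (I(T, Z) = T*Z + (T + Z)/((2*Z)) = T*Z + (T + Z)*(1/(2*Z)) = T*Z + (T + Z)/(2*Z))
1960/d(223, 175) + 46084/I(o - 67, -171) = 1960/((-6*175**2)) + 46084/(1/2 + (99 - 67)*(-171) + (1/2)*(99 - 67)/(-171)) = 1960/((-6*30625)) + 46084/(1/2 + 32*(-171) + (1/2)*32*(-1/171)) = 1960/(-183750) + 46084/(1/2 - 5472 - 16/171) = 1960*(-1/183750) + 46084/(-1871285/342) = -4/375 + 46084*(-342/1871285) = -4/375 - 15760728/1871285 = -1183551628/140346375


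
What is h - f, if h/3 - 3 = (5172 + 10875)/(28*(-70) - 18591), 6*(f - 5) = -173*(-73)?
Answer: -259334201/123306 ≈ -2103.2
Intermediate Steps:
f = 12659/6 (f = 5 + (-173*(-73))/6 = 5 + (⅙)*12629 = 5 + 12629/6 = 12659/6 ≈ 2109.8)
h = 136818/20551 (h = 9 + 3*((5172 + 10875)/(28*(-70) - 18591)) = 9 + 3*(16047/(-1960 - 18591)) = 9 + 3*(16047/(-20551)) = 9 + 3*(16047*(-1/20551)) = 9 + 3*(-16047/20551) = 9 - 48141/20551 = 136818/20551 ≈ 6.6575)
h - f = 136818/20551 - 1*12659/6 = 136818/20551 - 12659/6 = -259334201/123306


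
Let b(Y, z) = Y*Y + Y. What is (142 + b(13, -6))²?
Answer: 104976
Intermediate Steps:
b(Y, z) = Y + Y² (b(Y, z) = Y² + Y = Y + Y²)
(142 + b(13, -6))² = (142 + 13*(1 + 13))² = (142 + 13*14)² = (142 + 182)² = 324² = 104976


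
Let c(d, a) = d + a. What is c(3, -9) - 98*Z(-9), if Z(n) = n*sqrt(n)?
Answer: -6 + 2646*I ≈ -6.0 + 2646.0*I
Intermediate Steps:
Z(n) = n**(3/2)
c(d, a) = a + d
c(3, -9) - 98*Z(-9) = (-9 + 3) - (-2646)*I = -6 - (-2646)*I = -6 + 2646*I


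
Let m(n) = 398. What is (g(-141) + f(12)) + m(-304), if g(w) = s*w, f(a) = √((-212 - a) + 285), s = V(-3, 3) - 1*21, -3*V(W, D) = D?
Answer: 3500 + √61 ≈ 3507.8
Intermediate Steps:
V(W, D) = -D/3
s = -22 (s = -⅓*3 - 1*21 = -1 - 21 = -22)
f(a) = √(73 - a)
g(w) = -22*w
(g(-141) + f(12)) + m(-304) = (-22*(-141) + √(73 - 1*12)) + 398 = (3102 + √(73 - 12)) + 398 = (3102 + √61) + 398 = 3500 + √61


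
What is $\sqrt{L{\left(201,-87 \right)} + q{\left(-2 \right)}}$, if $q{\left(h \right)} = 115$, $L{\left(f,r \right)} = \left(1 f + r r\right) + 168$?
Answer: $\sqrt{8053} \approx 89.739$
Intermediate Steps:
$L{\left(f,r \right)} = 168 + f + r^{2}$ ($L{\left(f,r \right)} = \left(f + r^{2}\right) + 168 = 168 + f + r^{2}$)
$\sqrt{L{\left(201,-87 \right)} + q{\left(-2 \right)}} = \sqrt{\left(168 + 201 + \left(-87\right)^{2}\right) + 115} = \sqrt{\left(168 + 201 + 7569\right) + 115} = \sqrt{7938 + 115} = \sqrt{8053}$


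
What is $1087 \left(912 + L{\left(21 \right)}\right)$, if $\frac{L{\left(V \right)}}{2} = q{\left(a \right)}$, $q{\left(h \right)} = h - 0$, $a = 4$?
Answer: $1000040$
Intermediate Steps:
$q{\left(h \right)} = h$ ($q{\left(h \right)} = h + 0 = h$)
$L{\left(V \right)} = 8$ ($L{\left(V \right)} = 2 \cdot 4 = 8$)
$1087 \left(912 + L{\left(21 \right)}\right) = 1087 \left(912 + 8\right) = 1087 \cdot 920 = 1000040$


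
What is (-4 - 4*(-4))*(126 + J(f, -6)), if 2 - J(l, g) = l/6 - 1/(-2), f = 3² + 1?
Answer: 1510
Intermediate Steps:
f = 10 (f = 9 + 1 = 10)
J(l, g) = 3/2 - l/6 (J(l, g) = 2 - (l/6 - 1/(-2)) = 2 - (l*(⅙) - 1*(-½)) = 2 - (l/6 + ½) = 2 - (½ + l/6) = 2 + (-½ - l/6) = 3/2 - l/6)
(-4 - 4*(-4))*(126 + J(f, -6)) = (-4 - 4*(-4))*(126 + (3/2 - ⅙*10)) = (-4 + 16)*(126 + (3/2 - 5/3)) = 12*(126 - ⅙) = 12*(755/6) = 1510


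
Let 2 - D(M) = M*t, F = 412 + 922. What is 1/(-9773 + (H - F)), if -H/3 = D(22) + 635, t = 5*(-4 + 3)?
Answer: -1/13348 ≈ -7.4918e-5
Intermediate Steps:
F = 1334
t = -5 (t = 5*(-1) = -5)
D(M) = 2 + 5*M (D(M) = 2 - M*(-5) = 2 - (-5)*M = 2 + 5*M)
H = -2241 (H = -3*((2 + 5*22) + 635) = -3*((2 + 110) + 635) = -3*(112 + 635) = -3*747 = -2241)
1/(-9773 + (H - F)) = 1/(-9773 + (-2241 - 1*1334)) = 1/(-9773 + (-2241 - 1334)) = 1/(-9773 - 3575) = 1/(-13348) = -1/13348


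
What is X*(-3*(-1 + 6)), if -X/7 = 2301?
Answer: 241605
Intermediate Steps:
X = -16107 (X = -7*2301 = -16107)
X*(-3*(-1 + 6)) = -(-48321)*(-1 + 6) = -(-48321)*5 = -16107*(-15) = 241605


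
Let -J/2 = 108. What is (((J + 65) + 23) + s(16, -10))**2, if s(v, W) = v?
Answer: 12544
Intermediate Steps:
J = -216 (J = -2*108 = -216)
(((J + 65) + 23) + s(16, -10))**2 = (((-216 + 65) + 23) + 16)**2 = ((-151 + 23) + 16)**2 = (-128 + 16)**2 = (-112)**2 = 12544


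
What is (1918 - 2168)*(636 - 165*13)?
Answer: 377250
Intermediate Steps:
(1918 - 2168)*(636 - 165*13) = -250*(636 - 2145) = -250*(-1509) = 377250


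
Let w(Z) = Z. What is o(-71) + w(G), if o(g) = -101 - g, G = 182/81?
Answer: -2248/81 ≈ -27.753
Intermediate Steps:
G = 182/81 (G = 182*(1/81) = 182/81 ≈ 2.2469)
o(-71) + w(G) = (-101 - 1*(-71)) + 182/81 = (-101 + 71) + 182/81 = -30 + 182/81 = -2248/81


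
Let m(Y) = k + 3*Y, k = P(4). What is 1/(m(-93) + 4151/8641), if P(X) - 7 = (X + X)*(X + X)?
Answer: -8641/1793177 ≈ -0.0048188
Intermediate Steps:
P(X) = 7 + 4*X**2 (P(X) = 7 + (X + X)*(X + X) = 7 + (2*X)*(2*X) = 7 + 4*X**2)
k = 71 (k = 7 + 4*4**2 = 7 + 4*16 = 7 + 64 = 71)
m(Y) = 71 + 3*Y
1/(m(-93) + 4151/8641) = 1/((71 + 3*(-93)) + 4151/8641) = 1/((71 - 279) + 4151*(1/8641)) = 1/(-208 + 4151/8641) = 1/(-1793177/8641) = -8641/1793177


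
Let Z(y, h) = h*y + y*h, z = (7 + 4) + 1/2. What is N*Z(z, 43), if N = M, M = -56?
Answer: -55384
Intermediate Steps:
z = 23/2 (z = 11 + 1/2 = 23/2 ≈ 11.500)
Z(y, h) = 2*h*y (Z(y, h) = h*y + h*y = 2*h*y)
N = -56
N*Z(z, 43) = -112*43*23/2 = -56*989 = -55384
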